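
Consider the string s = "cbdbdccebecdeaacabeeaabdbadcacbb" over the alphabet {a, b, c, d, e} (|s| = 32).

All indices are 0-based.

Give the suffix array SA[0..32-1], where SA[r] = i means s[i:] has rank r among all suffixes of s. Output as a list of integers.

[20, 13, 21, 16, 14, 28, 25, 31, 24, 30, 22, 1, 3, 8, 17, 15, 27, 29, 0, 5, 10, 6, 23, 2, 26, 4, 11, 19, 12, 7, 9, 18]

sorted suffixes:
  #0 SA[0]=20  'aabdbadcacbb'
  #1 SA[1]=13  'aacabeeaabdbadcacbb'
  #2 SA[2]=21  'abdbadcacbb'
  #3 SA[3]=16  'abeeaabdbadcacbb'
  #4 SA[4]=14  'acabeeaabdbadcacbb'
  #5 SA[5]=28  'acbb'
  #6 SA[6]=25  'adcacbb'
  #7 SA[7]=31  'b'
  #8 SA[8]=24  'badcacbb'
  #9 SA[9]=30  'bb'
  #10 SA[10]=22  'bdbadcacbb'
  #11 SA[11]=1  'bdbdccebecdeaacabeeaabdbadcacbb'
  #12 SA[12]=3  'bdccebecdeaacabeeaabdbadcacbb'
  #13 SA[13]=8  'becdeaacabeeaabdbadcacbb'
  #14 SA[14]=17  'beeaabdbadcacbb'
  #15 SA[15]=15  'cabeeaabdbadcacbb'
  #16 SA[16]=27  'cacbb'
  #17 SA[17]=29  'cbb'
  #18 SA[18]=0  'cbdbdccebecdeaacabeeaabdbadcacbb'
  #19 SA[19]=5  'ccebecdeaacabeeaabdbadcacbb'
  #20 SA[20]=10  'cdeaacabeeaabdbadcacbb'
  #21 SA[21]=6  'cebecdeaacabeeaabdbadcacbb'
  #22 SA[22]=23  'dbadcacbb'
  #23 SA[23]=2  'dbdccebecdeaacabeeaabdbadcacbb'
  #24 SA[24]=26  'dcacbb'
  #25 SA[25]=4  'dccebecdeaacabeeaabdbadcacbb'
  #26 SA[26]=11  'deaacabeeaabdbadcacbb'
  #27 SA[27]=19  'eaabdbadcacbb'
  #28 SA[28]=12  'eaacabeeaabdbadcacbb'
  #29 SA[29]=7  'ebecdeaacabeeaabdbadcacbb'
  #30 SA[30]=9  'ecdeaacabeeaabdbadcacbb'
  #31 SA[31]=18  'eeaabdbadcacbb'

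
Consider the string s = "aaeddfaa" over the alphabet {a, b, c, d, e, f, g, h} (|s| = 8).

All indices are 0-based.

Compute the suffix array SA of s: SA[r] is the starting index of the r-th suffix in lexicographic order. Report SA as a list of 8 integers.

[7, 6, 0, 1, 3, 4, 2, 5]

sorted suffixes:
  #0 SA[0]=7  'a'
  #1 SA[1]=6  'aa'
  #2 SA[2]=0  'aaeddfaa'
  #3 SA[3]=1  'aeddfaa'
  #4 SA[4]=3  'ddfaa'
  #5 SA[5]=4  'dfaa'
  #6 SA[6]=2  'eddfaa'
  #7 SA[7]=5  'faa'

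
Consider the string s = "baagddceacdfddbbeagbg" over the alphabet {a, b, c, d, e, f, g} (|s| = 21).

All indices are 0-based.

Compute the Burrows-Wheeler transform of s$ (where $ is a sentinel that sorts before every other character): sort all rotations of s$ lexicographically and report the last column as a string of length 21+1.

gbeea$dbgadddfgccbdbaa

rank  rotation                last
    0  $baagddceacdfddbbeagbg  g
    1  aagddceacdfddbbeagbg$b  b
    2  acdfddbbeagbg$baagddce  e
    3  agbg$baagddceacdfddbbe  e
    4  agddceacdfddbbeagbg$ba  a
    5  baagddceacdfddbbeagbg$  $
    6  bbeagbg$baagddceacdfdd  d
    7  beagbg$baagddceacdfddb  b
    8  bg$baagddceacdfddbbeag  g
    9  cdfddbbeagbg$baagddcea  a
   10  ceacdfddbbeagbg$baagdd  d
   11  dbbeagbg$baagddceacdfd  d
   12  dceacdfddbbeagbg$baagd  d
   13  ddbbeagbg$baagddceacdf  f
   14  ddceacdfddbbeagbg$baag  g
   15  dfddbbeagbg$baagddceac  c
   16  eacdfddbbeagbg$baagddc  c
   17  eagbg$baagddceacdfddbb  b
   18  fddbbeagbg$baagddceacd  d
   19  g$baagddceacdfddbbeagb  b
   20  gbg$baagddceacdfddbbea  a
   21  gddceacdfddbbeagbg$baa  a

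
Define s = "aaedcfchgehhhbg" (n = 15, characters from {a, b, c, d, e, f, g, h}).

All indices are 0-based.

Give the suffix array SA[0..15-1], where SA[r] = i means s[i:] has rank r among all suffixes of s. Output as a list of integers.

[0, 1, 13, 4, 6, 3, 2, 9, 5, 14, 8, 12, 7, 11, 10]

rank→(start, suffix):
  0 → (0, 'aaedcfchgehhhbg')
  1 → (1, 'aedcfchgehhhbg')
  2 → (13, 'bg')
  3 → (4, 'cfchgehhhbg')
  4 → (6, 'chgehhhbg')
  5 → (3, 'dcfchgehhhbg')
  6 → (2, 'edcfchgehhhbg')
  7 → (9, 'ehhhbg')
  8 → (5, 'fchgehhhbg')
  9 → (14, 'g')
  10 → (8, 'gehhhbg')
  11 → (12, 'hbg')
  12 → (7, 'hgehhhbg')
  13 → (11, 'hhbg')
  14 → (10, 'hhhbg')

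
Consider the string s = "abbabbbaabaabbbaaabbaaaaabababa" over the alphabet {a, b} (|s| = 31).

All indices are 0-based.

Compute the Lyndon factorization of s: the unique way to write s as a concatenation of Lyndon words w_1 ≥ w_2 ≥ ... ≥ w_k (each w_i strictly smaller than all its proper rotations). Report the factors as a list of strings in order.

["abbabbb", "aabaabbb", "aaabb", "aaaaababab", "a"]

emit factor 1: 'abbabbb' (i=0, period=7)
emit factor 2: 'aabaabbb' (i=7, period=8)
emit factor 3: 'aaabb' (i=15, period=5)
emit factor 4: 'aaaaababab' (i=20, period=10)
emit factor 5: 'a' (i=30, period=1)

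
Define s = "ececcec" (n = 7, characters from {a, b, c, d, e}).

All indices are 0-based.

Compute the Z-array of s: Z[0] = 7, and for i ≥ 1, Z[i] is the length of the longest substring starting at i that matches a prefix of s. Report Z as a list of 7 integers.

[7, 0, 2, 0, 0, 2, 0]

Z[0]=7
i=1: outside box; Z[1]=0
i=2: outside box; Z[2]=2 extend→box=[2,4)
i=3: min(r-i=1, Z[1]=0)=0; Z[3]=0
i=4: outside box; Z[4]=0
i=5: outside box; Z[5]=2 extend→box=[5,7)
i=6: min(r-i=1, Z[1]=0)=0; Z[6]=0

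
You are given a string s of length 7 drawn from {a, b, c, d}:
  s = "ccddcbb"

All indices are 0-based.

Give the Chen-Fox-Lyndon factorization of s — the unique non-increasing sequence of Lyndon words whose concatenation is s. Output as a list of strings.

["ccdd", "c", "b", "b"]

emit factor 1: 'ccdd' (i=0, period=4)
emit factor 2: 'c' (i=4, period=1)
emit factor 3: 'b' (i=5, period=1)
emit factor 4: 'b' (i=6, period=1)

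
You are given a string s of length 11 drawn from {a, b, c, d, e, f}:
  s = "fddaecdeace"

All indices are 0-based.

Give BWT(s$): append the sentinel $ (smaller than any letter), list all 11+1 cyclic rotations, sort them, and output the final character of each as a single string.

eedeadfccda$

rank  rotation      last
    0  $fddaecdeace  e
    1  ace$fddaecde  e
    2  aecdeace$fdd  d
    3  cdeace$fddae  e
    4  ce$fddaecdea  a
    5  daecdeace$fd  d
    6  ddaecdeace$f  f
    7  deace$fddaec  c
    8  e$fddaecdeac  c
    9  eace$fddaecd  d
   10  ecdeace$fdda  a
   11  fddaecdeace$  $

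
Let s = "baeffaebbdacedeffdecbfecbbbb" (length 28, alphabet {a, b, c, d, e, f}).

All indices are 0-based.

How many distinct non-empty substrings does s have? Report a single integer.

372

sorted suffixes:
  #0 SA[0]=10  'acedeffdecbfecbbbb'
  #1 SA[1]=5  'aebbdacedeffdecbfecbbbb'
  #2 SA[2]=1  'aeffaebbdacedeffdecbfecbbbb'
  #3 SA[3]=27  'b'
  #4 SA[4]=0  'baeffaebbdacedeffdecbfecbbbb'
  #5 SA[5]=26  'bb'
  #6 SA[6]=25  'bbb'
  #7 SA[7]=24  'bbbb'
  #8 SA[8]=7  'bbdacedeffdecbfecbbbb'
  #9 SA[9]=8  'bdacedeffdecbfecbbbb'
  #10 SA[10]=20  'bfecbbbb'
  #11 SA[11]=23  'cbbbb'
  #12 SA[12]=19  'cbfecbbbb'
  #13 SA[13]=11  'cedeffdecbfecbbbb'
  #14 SA[14]=9  'dacedeffdecbfecbbbb'
  #15 SA[15]=17  'decbfecbbbb'
  #16 SA[16]=13  'deffdecbfecbbbb'
  #17 SA[17]=6  'ebbdacedeffdecbfecbbbb'
  #18 SA[18]=22  'ecbbbb'
  #19 SA[19]=18  'ecbfecbbbb'
  #20 SA[20]=12  'edeffdecbfecbbbb'
  #21 SA[21]=2  'effaebbdacedeffdecbfecbbbb'
  #22 SA[22]=14  'effdecbfecbbbb'
  #23 SA[23]=4  'faebbdacedeffdecbfecbbbb'
  #24 SA[24]=16  'fdecbfecbbbb'
  #25 SA[25]=21  'fecbbbb'
  #26 SA[26]=3  'ffaebbdacedeffdecbfecbbbb'
  #27 SA[27]=15  'ffdecbfecbbbb'

SA = [10, 5, 1, 27, 0, 26, 25, 24, 7, 8, 20, 23, 19, 11, 9, 17, 13, 6, 22, 18, 12, 2, 14, 4, 16, 21, 3, 15]
rank  pair      lcp
   1  s[10:],s[5:]  1  'a'
   2  s[5:],s[1:]  2  'ae'
   3  s[1:],s[27:]  0  ''
   4  s[27:],s[0:]  1  'b'
   5  s[0:],s[26:]  1  'b'
   6  s[26:],s[25:]  2  'bb'
   7  s[25:],s[24:]  3  'bbb'
   8  s[24:],s[7:]  2  'bb'
   9  s[7:],s[8:]  1  'b'
  10  s[8:],s[20:]  1  'b'
  11  s[20:],s[23:]  0  ''
  12  s[23:],s[19:]  2  'cb'
  13  s[19:],s[11:]  1  'c'
  14  s[11:],s[9:]  0  ''
  15  s[9:],s[17:]  1  'd'
  16  s[17:],s[13:]  2  'de'
  17  s[13:],s[6:]  0  ''
  18  s[6:],s[22:]  1  'e'
  19  s[22:],s[18:]  3  'ecb'
  20  s[18:],s[12:]  1  'e'
  21  s[12:],s[2:]  1  'e'
  22  s[2:],s[14:]  3  'eff'
  23  s[14:],s[4:]  0  ''
  24  s[4:],s[16:]  1  'f'
  25  s[16:],s[21:]  1  'f'
  26  s[21:],s[3:]  1  'f'
  27  s[3:],s[15:]  2  'ff'

n(n+1)/2 = 28·29/2 = 406
Σ LCP = 0 + 1 + 2 + 0 + 1 + 1 + 2 + 3 + 2 + 1 + 1 + 0 + 2 + 1 + 0 + 1 + 2 + 0 + 1 + 3 + 1 + 1 + 3 + 0 + 1 + 1 + 1 + 2 = 34
distinct = 406 − 34 = 372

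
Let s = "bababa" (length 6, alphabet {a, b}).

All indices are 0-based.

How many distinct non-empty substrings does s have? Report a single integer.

rank→(start, suffix):
  0 → (5, 'a')
  1 → (3, 'aba')
  2 → (1, 'ababa')
  3 → (4, 'ba')
  4 → (2, 'baba')
  5 → (0, 'bababa')

SA = [5, 3, 1, 4, 2, 0]
[i] adj suffixes → lcp
  [1] 5/3 → 1 ('a')
  [2] 3/1 → 3 ('aba')
  [3] 1/4 → 0 ('')
  [4] 4/2 → 2 ('ba')
  [5] 2/0 → 4 ('baba')

n(n+1)/2 = 6·7/2 = 21
Σ LCP = 0 + 1 + 3 + 0 + 2 + 4 = 10
distinct = 21 − 10 = 11

11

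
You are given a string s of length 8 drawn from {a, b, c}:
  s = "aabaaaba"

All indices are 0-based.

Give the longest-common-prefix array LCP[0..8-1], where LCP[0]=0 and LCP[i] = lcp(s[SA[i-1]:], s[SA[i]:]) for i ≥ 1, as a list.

[0, 1, 2, 4, 1, 3, 0, 2]

rank→(start, suffix):
  0 → (7, 'a')
  1 → (3, 'aaaba')
  2 → (4, 'aaba')
  3 → (0, 'aabaaaba')
  4 → (5, 'aba')
  5 → (1, 'abaaaba')
  6 → (6, 'ba')
  7 → (2, 'baaaba')

SA = [7, 3, 4, 0, 5, 1, 6, 2]
i: (SA[i-1],SA[i]) lcp shared
  1: (7,3) 1 'a'
  2: (3,4) 2 'aa'
  3: (4,0) 4 'aaba'
  4: (0,5) 1 'a'
  5: (5,1) 3 'aba'
  6: (1,6) 0 ''
  7: (6,2) 2 'ba'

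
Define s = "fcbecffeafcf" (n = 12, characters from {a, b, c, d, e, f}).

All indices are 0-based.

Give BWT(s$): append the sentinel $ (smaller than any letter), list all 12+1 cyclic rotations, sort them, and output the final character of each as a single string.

fecffefbc$afc

rank  rotation       last
    0  $fcbecffeafcf  f
    1  afcf$fcbecffe  e
    2  becffeafcf$fc  c
    3  cbecffeafcf$f  f
    4  cf$fcbecffeaf  f
    5  cffeafcf$fcbe  e
    6  eafcf$fcbecff  f
    7  ecffeafcf$fcb  b
    8  f$fcbecffeafc  c
    9  fcbecffeafcf$  $
   10  fcf$fcbecffea  a
   11  feafcf$fcbecf  f
   12  ffeafcf$fcbec  c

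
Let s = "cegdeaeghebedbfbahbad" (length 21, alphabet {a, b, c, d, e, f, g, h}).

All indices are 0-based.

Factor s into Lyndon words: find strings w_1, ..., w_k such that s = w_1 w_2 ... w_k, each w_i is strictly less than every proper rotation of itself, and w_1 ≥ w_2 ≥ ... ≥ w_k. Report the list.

["cegde", "aeghebedbfbahb", "ad"]

emit factor 1: 'cegde' (i=0, period=5)
emit factor 2: 'aeghebedbfbahb' (i=5, period=14)
emit factor 3: 'ad' (i=19, period=2)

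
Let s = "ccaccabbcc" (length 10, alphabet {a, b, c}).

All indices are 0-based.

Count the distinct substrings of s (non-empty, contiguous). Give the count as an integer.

44

sorted suffixes:
  #0 SA[0]=5  'abbcc'
  #1 SA[1]=2  'accabbcc'
  #2 SA[2]=6  'bbcc'
  #3 SA[3]=7  'bcc'
  #4 SA[4]=9  'c'
  #5 SA[5]=4  'cabbcc'
  #6 SA[6]=1  'caccabbcc'
  #7 SA[7]=8  'cc'
  #8 SA[8]=3  'ccabbcc'
  #9 SA[9]=0  'ccaccabbcc'

SA = [5, 2, 6, 7, 9, 4, 1, 8, 3, 0]
i: (SA[i-1],SA[i]) lcp shared
  1: (5,2) 1 'a'
  2: (2,6) 0 ''
  3: (6,7) 1 'b'
  4: (7,9) 0 ''
  5: (9,4) 1 'c'
  6: (4,1) 2 'ca'
  7: (1,8) 1 'c'
  8: (8,3) 2 'cc'
  9: (3,0) 3 'cca'

n(n+1)/2 = 10·11/2 = 55
Σ LCP = 0 + 1 + 0 + 1 + 0 + 1 + 2 + 1 + 2 + 3 = 11
distinct = 55 − 11 = 44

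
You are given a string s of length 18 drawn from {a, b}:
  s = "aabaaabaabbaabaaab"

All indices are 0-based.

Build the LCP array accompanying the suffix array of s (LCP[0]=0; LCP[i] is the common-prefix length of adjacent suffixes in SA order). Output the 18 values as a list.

[0, 4, 2, 3, 7, 5, 3, 1, 2, 6, 4, 2, 0, 1, 5, 3, 4, 1]

sorted suffixes:
  #0 SA[0]=14  'aaab'
  #1 SA[1]=3  'aaabaabbaabaaab'
  #2 SA[2]=15  'aab'
  #3 SA[3]=11  'aabaaab'
  #4 SA[4]=0  'aabaaabaabbaabaaab'
  #5 SA[5]=4  'aabaabbaabaaab'
  #6 SA[6]=7  'aabbaabaaab'
  #7 SA[7]=16  'ab'
  #8 SA[8]=12  'abaaab'
  #9 SA[9]=1  'abaaabaabbaabaaab'
  #10 SA[10]=5  'abaabbaabaaab'
  #11 SA[11]=8  'abbaabaaab'
  #12 SA[12]=17  'b'
  #13 SA[13]=13  'baaab'
  #14 SA[14]=2  'baaabaabbaabaaab'
  #15 SA[15]=10  'baabaaab'
  #16 SA[16]=6  'baabbaabaaab'
  #17 SA[17]=9  'bbaabaaab'

SA = [14, 3, 15, 11, 0, 4, 7, 16, 12, 1, 5, 8, 17, 13, 2, 10, 6, 9]
rank  pair      lcp
   1  s[14:],s[3:]  4  'aaab'
   2  s[3:],s[15:]  2  'aa'
   3  s[15:],s[11:]  3  'aab'
   4  s[11:],s[0:]  7  'aabaaab'
   5  s[0:],s[4:]  5  'aabaa'
   6  s[4:],s[7:]  3  'aab'
   7  s[7:],s[16:]  1  'a'
   8  s[16:],s[12:]  2  'ab'
   9  s[12:],s[1:]  6  'abaaab'
  10  s[1:],s[5:]  4  'abaa'
  11  s[5:],s[8:]  2  'ab'
  12  s[8:],s[17:]  0  ''
  13  s[17:],s[13:]  1  'b'
  14  s[13:],s[2:]  5  'baaab'
  15  s[2:],s[10:]  3  'baa'
  16  s[10:],s[6:]  4  'baab'
  17  s[6:],s[9:]  1  'b'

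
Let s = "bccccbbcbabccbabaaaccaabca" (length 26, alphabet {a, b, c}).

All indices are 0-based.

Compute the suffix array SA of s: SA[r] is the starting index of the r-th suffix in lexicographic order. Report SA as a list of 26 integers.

[25, 16, 21, 17, 14, 22, 9, 18, 15, 13, 8, 5, 23, 6, 10, 0, 24, 20, 12, 7, 4, 19, 11, 3, 2, 1]

sorted suffixes:
  #0 SA[0]=25  'a'
  #1 SA[1]=16  'aaaccaabca'
  #2 SA[2]=21  'aabca'
  #3 SA[3]=17  'aaccaabca'
  #4 SA[4]=14  'abaaaccaabca'
  #5 SA[5]=22  'abca'
  #6 SA[6]=9  'abccbabaaaccaabca'
  #7 SA[7]=18  'accaabca'
  #8 SA[8]=15  'baaaccaabca'
  #9 SA[9]=13  'babaaaccaabca'
  #10 SA[10]=8  'babccbabaaaccaabca'
  #11 SA[11]=5  'bbcbabccbabaaaccaabca'
  #12 SA[12]=23  'bca'
  #13 SA[13]=6  'bcbabccbabaaaccaabca'
  #14 SA[14]=10  'bccbabaaaccaabca'
  #15 SA[15]=0  'bccccbbcbabccbabaaaccaabca'
  #16 SA[16]=24  'ca'
  #17 SA[17]=20  'caabca'
  #18 SA[18]=12  'cbabaaaccaabca'
  #19 SA[19]=7  'cbabccbabaaaccaabca'
  #20 SA[20]=4  'cbbcbabccbabaaaccaabca'
  #21 SA[21]=19  'ccaabca'
  #22 SA[22]=11  'ccbabaaaccaabca'
  #23 SA[23]=3  'ccbbcbabccbabaaaccaabca'
  #24 SA[24]=2  'cccbbcbabccbabaaaccaabca'
  #25 SA[25]=1  'ccccbbcbabccbabaaaccaabca'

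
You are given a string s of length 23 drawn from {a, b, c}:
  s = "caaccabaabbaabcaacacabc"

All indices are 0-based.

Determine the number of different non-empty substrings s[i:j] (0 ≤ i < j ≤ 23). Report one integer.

233

sorted suffixes:
  #0 SA[0]=7  'aabbaabcaacacabc'
  #1 SA[1]=11  'aabcaacacabc'
  #2 SA[2]=15  'aacacabc'
  #3 SA[3]=1  'aaccabaabbaabcaacacabc'
  #4 SA[4]=5  'abaabbaabcaacacabc'
  #5 SA[5]=8  'abbaabcaacacabc'
  #6 SA[6]=20  'abc'
  #7 SA[7]=12  'abcaacacabc'
  #8 SA[8]=18  'acabc'
  #9 SA[9]=16  'acacabc'
  #10 SA[10]=2  'accabaabbaabcaacacabc'
  #11 SA[11]=6  'baabbaabcaacacabc'
  #12 SA[12]=10  'baabcaacacabc'
  #13 SA[13]=9  'bbaabcaacacabc'
  #14 SA[14]=21  'bc'
  #15 SA[15]=13  'bcaacacabc'
  #16 SA[16]=22  'c'
  #17 SA[17]=14  'caacacabc'
  #18 SA[18]=0  'caaccabaabbaabcaacacabc'
  #19 SA[19]=4  'cabaabbaabcaacacabc'
  #20 SA[20]=19  'cabc'
  #21 SA[21]=17  'cacabc'
  #22 SA[22]=3  'ccabaabbaabcaacacabc'

SA = [7, 11, 15, 1, 5, 8, 20, 12, 18, 16, 2, 6, 10, 9, 21, 13, 22, 14, 0, 4, 19, 17, 3]
[i] adj suffixes → lcp
  [1] 7/11 → 3 ('aab')
  [2] 11/15 → 2 ('aa')
  [3] 15/1 → 3 ('aac')
  [4] 1/5 → 1 ('a')
  [5] 5/8 → 2 ('ab')
  [6] 8/20 → 2 ('ab')
  [7] 20/12 → 3 ('abc')
  [8] 12/18 → 1 ('a')
  [9] 18/16 → 3 ('aca')
  [10] 16/2 → 2 ('ac')
  [11] 2/6 → 0 ('')
  [12] 6/10 → 4 ('baab')
  [13] 10/9 → 1 ('b')
  [14] 9/21 → 1 ('b')
  [15] 21/13 → 2 ('bc')
  [16] 13/22 → 0 ('')
  [17] 22/14 → 1 ('c')
  [18] 14/0 → 4 ('caac')
  [19] 0/4 → 2 ('ca')
  [20] 4/19 → 3 ('cab')
  [21] 19/17 → 2 ('ca')
  [22] 17/3 → 1 ('c')

n(n+1)/2 = 23·24/2 = 276
Σ LCP = 0 + 3 + 2 + 3 + 1 + 2 + 2 + 3 + 1 + 3 + 2 + 0 + 4 + 1 + 1 + 2 + 0 + 1 + 4 + 2 + 3 + 2 + 1 = 43
distinct = 276 − 43 = 233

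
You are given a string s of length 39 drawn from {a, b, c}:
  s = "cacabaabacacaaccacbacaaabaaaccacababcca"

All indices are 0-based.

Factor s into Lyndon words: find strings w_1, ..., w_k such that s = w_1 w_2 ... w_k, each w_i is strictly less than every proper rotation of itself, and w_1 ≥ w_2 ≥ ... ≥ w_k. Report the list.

["c", "ac", "ab", "aabacacaaccacbac", "aaabaaaccacababcc", "a"]

emit factor 1: 'c' (i=0, period=1)
emit factor 2: 'ac' (i=1, period=2)
emit factor 3: 'ab' (i=3, period=2)
emit factor 4: 'aabacacaaccacbac' (i=5, period=16)
emit factor 5: 'aaabaaaccacababcc' (i=21, period=17)
emit factor 6: 'a' (i=38, period=1)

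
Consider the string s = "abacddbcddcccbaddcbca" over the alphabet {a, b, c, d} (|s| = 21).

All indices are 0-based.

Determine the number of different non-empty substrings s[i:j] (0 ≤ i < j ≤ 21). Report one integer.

sorted suffixes:
  #0 SA[0]=20  'a'
  #1 SA[1]=0  'abacddbcddcccbaddcbca'
  #2 SA[2]=2  'acddbcddcccbaddcbca'
  #3 SA[3]=14  'addcbca'
  #4 SA[4]=1  'bacddbcddcccbaddcbca'
  #5 SA[5]=13  'baddcbca'
  #6 SA[6]=18  'bca'
  #7 SA[7]=6  'bcddcccbaddcbca'
  #8 SA[8]=19  'ca'
  #9 SA[9]=12  'cbaddcbca'
  #10 SA[10]=17  'cbca'
  #11 SA[11]=11  'ccbaddcbca'
  #12 SA[12]=10  'cccbaddcbca'
  #13 SA[13]=3  'cddbcddcccbaddcbca'
  #14 SA[14]=7  'cddcccbaddcbca'
  #15 SA[15]=5  'dbcddcccbaddcbca'
  #16 SA[16]=16  'dcbca'
  #17 SA[17]=9  'dcccbaddcbca'
  #18 SA[18]=4  'ddbcddcccbaddcbca'
  #19 SA[19]=15  'ddcbca'
  #20 SA[20]=8  'ddcccbaddcbca'

SA = [20, 0, 2, 14, 1, 13, 18, 6, 19, 12, 17, 11, 10, 3, 7, 5, 16, 9, 4, 15, 8]
[i] adj suffixes → lcp
  [1] 20/0 → 1 ('a')
  [2] 0/2 → 1 ('a')
  [3] 2/14 → 1 ('a')
  [4] 14/1 → 0 ('')
  [5] 1/13 → 2 ('ba')
  [6] 13/18 → 1 ('b')
  [7] 18/6 → 2 ('bc')
  [8] 6/19 → 0 ('')
  [9] 19/12 → 1 ('c')
  [10] 12/17 → 2 ('cb')
  [11] 17/11 → 1 ('c')
  [12] 11/10 → 2 ('cc')
  [13] 10/3 → 1 ('c')
  [14] 3/7 → 3 ('cdd')
  [15] 7/5 → 0 ('')
  [16] 5/16 → 1 ('d')
  [17] 16/9 → 2 ('dc')
  [18] 9/4 → 1 ('d')
  [19] 4/15 → 2 ('dd')
  [20] 15/8 → 3 ('ddc')

n(n+1)/2 = 21·22/2 = 231
Σ LCP = 0 + 1 + 1 + 1 + 0 + 2 + 1 + 2 + 0 + 1 + 2 + 1 + 2 + 1 + 3 + 0 + 1 + 2 + 1 + 2 + 3 = 27
distinct = 231 − 27 = 204

204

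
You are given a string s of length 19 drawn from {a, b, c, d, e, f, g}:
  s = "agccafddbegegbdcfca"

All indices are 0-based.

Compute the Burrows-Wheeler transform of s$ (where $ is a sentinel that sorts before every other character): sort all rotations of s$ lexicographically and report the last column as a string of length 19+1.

rank  rotation              last
    0  $agccafddbegegbdcfca  a
    1  a$agccafddbegegbdcfc  c
    2  afddbegegbdcfca$agcc  c
    3  agccafddbegegbdcfca$  $
    4  bdcfca$agccafddbegeg  g
    5  begegbdcfca$agccafdd  d
    6  ca$agccafddbegegbdcf  f
    7  cafddbegegbdcfca$agc  c
    8  ccafddbegegbdcfca$ag  g
    9  cfca$agccafddbegegbd  d
   10  dbegegbdcfca$agccafd  d
   11  dcfca$agccafddbegegb  b
   12  ddbegegbdcfca$agccaf  f
   13  egbdcfca$agccafddbeg  g
   14  egegbdcfca$agccafddb  b
   15  fca$agccafddbegegbdc  c
   16  fddbegegbdcfca$agcca  a
   17  gbdcfca$agccafddbege  e
   18  gccafddbegegbdcfca$a  a
   19  gegbdcfca$agccafddbe  e

acc$gdfcgddbfgbcaeae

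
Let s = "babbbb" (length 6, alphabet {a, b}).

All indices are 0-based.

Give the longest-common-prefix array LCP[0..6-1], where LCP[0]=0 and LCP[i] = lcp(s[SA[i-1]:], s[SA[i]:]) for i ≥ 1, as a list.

rank→(start, suffix):
  0 → (1, 'abbbb')
  1 → (5, 'b')
  2 → (0, 'babbbb')
  3 → (4, 'bb')
  4 → (3, 'bbb')
  5 → (2, 'bbbb')

SA = [1, 5, 0, 4, 3, 2]
i: (SA[i-1],SA[i]) lcp shared
  1: (1,5) 0 ''
  2: (5,0) 1 'b'
  3: (0,4) 1 'b'
  4: (4,3) 2 'bb'
  5: (3,2) 3 'bbb'

[0, 0, 1, 1, 2, 3]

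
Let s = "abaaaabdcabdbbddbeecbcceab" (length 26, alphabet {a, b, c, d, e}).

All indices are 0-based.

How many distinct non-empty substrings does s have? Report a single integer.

rank | idx | suffix
   0 |   2 | aaaabdcabdbbddbeecbcceab
   1 |   3 | aaabdcabdbbddbeecbcceab
   2 |   4 | aabdcabdbbddbeecbcceab
   3 |  24 | ab
   4 |   0 | abaaaabdcabdbbddbeecbcceab
   5 |   9 | abdbbddbeecbcceab
   6 |   5 | abdcabdbbddbeecbcceab
   7 |  25 | b
   8 |   1 | baaaabdcabdbbddbeecbcceab
   9 |  12 | bbddbeecbcceab
  10 |  20 | bcceab
  11 |  10 | bdbbddbeecbcceab
  12 |   6 | bdcabdbbddbeecbcceab
  13 |  13 | bddbeecbcceab
  14 |  16 | beecbcceab
  15 |   8 | cabdbbddbeecbcceab
  16 |  19 | cbcceab
  17 |  21 | cceab
  18 |  22 | ceab
  19 |  11 | dbbddbeecbcceab
  20 |  15 | dbeecbcceab
  21 |   7 | dcabdbbddbeecbcceab
  22 |  14 | ddbeecbcceab
  23 |  23 | eab
  24 |  18 | ecbcceab
  25 |  17 | eecbcceab

SA = [2, 3, 4, 24, 0, 9, 5, 25, 1, 12, 20, 10, 6, 13, 16, 8, 19, 21, 22, 11, 15, 7, 14, 23, 18, 17]
i: (SA[i-1],SA[i]) lcp shared
  1: (2,3) 3 'aaa'
  2: (3,4) 2 'aa'
  3: (4,24) 1 'a'
  4: (24,0) 2 'ab'
  5: (0,9) 2 'ab'
  6: (9,5) 3 'abd'
  7: (5,25) 0 ''
  8: (25,1) 1 'b'
  9: (1,12) 1 'b'
  10: (12,20) 1 'b'
  11: (20,10) 1 'b'
  12: (10,6) 2 'bd'
  13: (6,13) 2 'bd'
  14: (13,16) 1 'b'
  15: (16,8) 0 ''
  16: (8,19) 1 'c'
  17: (19,21) 1 'c'
  18: (21,22) 1 'c'
  19: (22,11) 0 ''
  20: (11,15) 2 'db'
  21: (15,7) 1 'd'
  22: (7,14) 1 'd'
  23: (14,23) 0 ''
  24: (23,18) 1 'e'
  25: (18,17) 1 'e'

n(n+1)/2 = 26·27/2 = 351
Σ LCP = 0 + 3 + 2 + 1 + 2 + 2 + 3 + 0 + 1 + 1 + 1 + 1 + 2 + 2 + 1 + 0 + 1 + 1 + 1 + 0 + 2 + 1 + 1 + 0 + 1 + 1 = 31
distinct = 351 − 31 = 320

320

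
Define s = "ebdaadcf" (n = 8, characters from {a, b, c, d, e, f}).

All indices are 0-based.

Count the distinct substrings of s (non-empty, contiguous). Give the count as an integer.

rank | idx | suffix
   0 |   3 | aadcf
   1 |   4 | adcf
   2 |   1 | bdaadcf
   3 |   6 | cf
   4 |   2 | daadcf
   5 |   5 | dcf
   6 |   0 | ebdaadcf
   7 |   7 | f

SA = [3, 4, 1, 6, 2, 5, 0, 7]
[i] adj suffixes → lcp
  [1] 3/4 → 1 ('a')
  [2] 4/1 → 0 ('')
  [3] 1/6 → 0 ('')
  [4] 6/2 → 0 ('')
  [5] 2/5 → 1 ('d')
  [6] 5/0 → 0 ('')
  [7] 0/7 → 0 ('')

n(n+1)/2 = 8·9/2 = 36
Σ LCP = 0 + 1 + 0 + 0 + 0 + 1 + 0 + 0 = 2
distinct = 36 − 2 = 34

34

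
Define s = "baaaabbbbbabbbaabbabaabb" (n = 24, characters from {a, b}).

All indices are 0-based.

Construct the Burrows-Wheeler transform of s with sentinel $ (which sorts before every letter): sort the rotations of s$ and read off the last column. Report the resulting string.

bbabbabaabab$abbbabababba

rank  rotation                   last
    0  $baaaabbbbbabbbaabbabaabb  b
    1  aaaabbbbbabbbaabbabaabb$b  b
    2  aaabbbbbabbbaabbabaabb$ba  a
    3  aabb$baaaabbbbbabbbaabbab  b
    4  aabbabaabb$baaaabbbbbabbb  b
    5  aabbbbbabbbaabbabaabb$baa  a
    6  abaabb$baaaabbbbbabbbaabb  b
    7  abb$baaaabbbbbabbbaabbaba  a
    8  abbabaabb$baaaabbbbbabbba  a
    9  abbbaabbabaabb$baaaabbbbb  b
   10  abbbbbabbbaabbabaabb$baaa  a
   11  b$baaaabbbbbabbbaabbabaab  b
   12  baaaabbbbbabbbaabbabaabb$  $
   13  baabb$baaaabbbbbabbbaabba  a
   14  baabbabaabb$baaaabbbbbabb  b
   15  babaabb$baaaabbbbbabbbaab  b
   16  babbbaabbabaabb$baaaabbbb  b
   17  bb$baaaabbbbbabbbaabbabaa  a
   18  bbaabbabaabb$baaaabbbbbab  b
   19  bbabaabb$baaaabbbbbabbbaa  a
   20  bbabbbaabbabaabb$baaaabbb  b
   21  bbbaabbabaabb$baaaabbbbba  a
   22  bbbabbbaabbabaabb$baaaabb  b
   23  bbbbabbbaabbabaabb$baaaab  b
   24  bbbbbabbbaabbabaabb$baaaa  a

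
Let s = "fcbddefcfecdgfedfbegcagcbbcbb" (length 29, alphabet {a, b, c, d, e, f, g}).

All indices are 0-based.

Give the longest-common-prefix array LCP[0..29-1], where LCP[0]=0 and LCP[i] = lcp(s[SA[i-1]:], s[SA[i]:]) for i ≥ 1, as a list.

[0, 0, 1, 2, 1, 1, 1, 0, 1, 3, 2, 1, 1, 0, 1, 1, 1, 0, 1, 1, 1, 0, 1, 2, 1, 2, 0, 2, 1]

rank | idx | suffix
   0 |  21 | agcbbcbb
   1 |  28 | b
   2 |  27 | bb
   3 |  24 | bbcbb
   4 |  25 | bcbb
   5 |   2 | bddefcfecdgfedfbegcagcbbcbb
   6 |  17 | begcagcbbcbb
   7 |  20 | cagcbbcbb
   8 |  26 | cbb
   9 |  23 | cbbcbb
  10 |   1 | cbddefcfecdgfedfbegcagcbbcbb
  11 |  10 | cdgfedfbegcagcbbcbb
  12 |   7 | cfecdgfedfbegcagcbbcbb
  13 |   3 | ddefcfecdgfedfbegcagcbbcbb
  14 |   4 | defcfecdgfedfbegcagcbbcbb
  15 |  15 | dfbegcagcbbcbb
  16 |  11 | dgfedfbegcagcbbcbb
  17 |   9 | ecdgfedfbegcagcbbcbb
  18 |  14 | edfbegcagcbbcbb
  19 |   5 | efcfecdgfedfbegcagcbbcbb
  20 |  18 | egcagcbbcbb
  21 |  16 | fbegcagcbbcbb
  22 |   0 | fcbddefcfecdgfedfbegcagcbbcbb
  23 |   6 | fcfecdgfedfbegcagcbbcbb
  24 |   8 | fecdgfedfbegcagcbbcbb
  25 |  13 | fedfbegcagcbbcbb
  26 |  19 | gcagcbbcbb
  27 |  22 | gcbbcbb
  28 |  12 | gfedfbegcagcbbcbb

SA = [21, 28, 27, 24, 25, 2, 17, 20, 26, 23, 1, 10, 7, 3, 4, 15, 11, 9, 14, 5, 18, 16, 0, 6, 8, 13, 19, 22, 12]
[i] adj suffixes → lcp
  [1] 21/28 → 0 ('')
  [2] 28/27 → 1 ('b')
  [3] 27/24 → 2 ('bb')
  [4] 24/25 → 1 ('b')
  [5] 25/2 → 1 ('b')
  [6] 2/17 → 1 ('b')
  [7] 17/20 → 0 ('')
  [8] 20/26 → 1 ('c')
  [9] 26/23 → 3 ('cbb')
  [10] 23/1 → 2 ('cb')
  [11] 1/10 → 1 ('c')
  [12] 10/7 → 1 ('c')
  [13] 7/3 → 0 ('')
  [14] 3/4 → 1 ('d')
  [15] 4/15 → 1 ('d')
  [16] 15/11 → 1 ('d')
  [17] 11/9 → 0 ('')
  [18] 9/14 → 1 ('e')
  [19] 14/5 → 1 ('e')
  [20] 5/18 → 1 ('e')
  [21] 18/16 → 0 ('')
  [22] 16/0 → 1 ('f')
  [23] 0/6 → 2 ('fc')
  [24] 6/8 → 1 ('f')
  [25] 8/13 → 2 ('fe')
  [26] 13/19 → 0 ('')
  [27] 19/22 → 2 ('gc')
  [28] 22/12 → 1 ('g')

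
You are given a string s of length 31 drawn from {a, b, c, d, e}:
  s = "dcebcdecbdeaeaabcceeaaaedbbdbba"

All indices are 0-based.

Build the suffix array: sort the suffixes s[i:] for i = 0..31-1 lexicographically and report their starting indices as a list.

[30, 20, 13, 21, 14, 11, 22, 29, 28, 25, 15, 3, 26, 8, 7, 16, 4, 1, 17, 27, 24, 0, 9, 5, 19, 12, 10, 2, 6, 23, 18]

rank→(start, suffix):
  0 → (30, 'a')
  1 → (20, 'aaaedbbdbba')
  2 → (13, 'aabcceeaaaedbbdbba')
  3 → (21, 'aaedbbdbba')
  4 → (14, 'abcceeaaaedbbdbba')
  5 → (11, 'aeaabcceeaaaedbbdbba')
  6 → (22, 'aedbbdbba')
  7 → (29, 'ba')
  8 → (28, 'bba')
  9 → (25, 'bbdbba')
  10 → (15, 'bcceeaaaedbbdbba')
  11 → (3, 'bcdecbdeaeaabcceeaaaedbbdbba')
  12 → (26, 'bdbba')
  13 → (8, 'bdeaeaabcceeaaaedbbdbba')
  14 → (7, 'cbdeaeaabcceeaaaedbbdbba')
  15 → (16, 'cceeaaaedbbdbba')
  16 → (4, 'cdecbdeaeaabcceeaaaedbbdbba')
  17 → (1, 'cebcdecbdeaeaabcceeaaaedbbdbba')
  18 → (17, 'ceeaaaedbbdbba')
  19 → (27, 'dbba')
  20 → (24, 'dbbdbba')
  21 → (0, 'dcebcdecbdeaeaabcceeaaaedbbdbba')
  22 → (9, 'deaeaabcceeaaaedbbdbba')
  23 → (5, 'decbdeaeaabcceeaaaedbbdbba')
  24 → (19, 'eaaaedbbdbba')
  25 → (12, 'eaabcceeaaaedbbdbba')
  26 → (10, 'eaeaabcceeaaaedbbdbba')
  27 → (2, 'ebcdecbdeaeaabcceeaaaedbbdbba')
  28 → (6, 'ecbdeaeaabcceeaaaedbbdbba')
  29 → (23, 'edbbdbba')
  30 → (18, 'eeaaaedbbdbba')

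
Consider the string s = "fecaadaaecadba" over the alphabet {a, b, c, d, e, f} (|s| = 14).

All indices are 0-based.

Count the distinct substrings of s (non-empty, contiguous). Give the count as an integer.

92

sorted suffixes:
  #0 SA[0]=13  'a'
  #1 SA[1]=3  'aadaaecadba'
  #2 SA[2]=6  'aaecadba'
  #3 SA[3]=4  'adaaecadba'
  #4 SA[4]=10  'adba'
  #5 SA[5]=7  'aecadba'
  #6 SA[6]=12  'ba'
  #7 SA[7]=2  'caadaaecadba'
  #8 SA[8]=9  'cadba'
  #9 SA[9]=5  'daaecadba'
  #10 SA[10]=11  'dba'
  #11 SA[11]=1  'ecaadaaecadba'
  #12 SA[12]=8  'ecadba'
  #13 SA[13]=0  'fecaadaaecadba'

SA = [13, 3, 6, 4, 10, 7, 12, 2, 9, 5, 11, 1, 8, 0]
i: (SA[i-1],SA[i]) lcp shared
  1: (13,3) 1 'a'
  2: (3,6) 2 'aa'
  3: (6,4) 1 'a'
  4: (4,10) 2 'ad'
  5: (10,7) 1 'a'
  6: (7,12) 0 ''
  7: (12,2) 0 ''
  8: (2,9) 2 'ca'
  9: (9,5) 0 ''
  10: (5,11) 1 'd'
  11: (11,1) 0 ''
  12: (1,8) 3 'eca'
  13: (8,0) 0 ''

n(n+1)/2 = 14·15/2 = 105
Σ LCP = 0 + 1 + 2 + 1 + 2 + 1 + 0 + 0 + 2 + 0 + 1 + 0 + 3 + 0 = 13
distinct = 105 − 13 = 92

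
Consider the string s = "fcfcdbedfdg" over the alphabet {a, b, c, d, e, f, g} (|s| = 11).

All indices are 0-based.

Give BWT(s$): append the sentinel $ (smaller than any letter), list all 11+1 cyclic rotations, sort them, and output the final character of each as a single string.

rank  rotation      last
    0  $fcfcdbedfdg  g
    1  bedfdg$fcfcd  d
    2  cdbedfdg$fcf  f
    3  cfcdbedfdg$f  f
    4  dbedfdg$fcfc  c
    5  dfdg$fcfcdbe  e
    6  dg$fcfcdbedf  f
    7  edfdg$fcfcdb  b
    8  fcdbedfdg$fc  c
    9  fcfcdbedfdg$  $
   10  fdg$fcfcdbed  d
   11  g$fcfcdbedfd  d

gdffcefbc$dd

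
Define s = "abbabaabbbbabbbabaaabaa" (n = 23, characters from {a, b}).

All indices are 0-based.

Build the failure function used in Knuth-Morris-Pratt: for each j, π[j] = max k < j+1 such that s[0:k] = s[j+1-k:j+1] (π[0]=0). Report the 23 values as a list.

π[0] = 0
j=1 s[j]='b': π[1]=0 (border '')
j=2 s[j]='b': π[2]=0 (border '')
j=3 s[j]='a': π[3]=1 (border 'a')
j=4 s[j]='b': π[4]=2 (border 'ab')
j=5 s[j]='a': k: 2→0; π[5]=1 (border 'a')
j=6 s[j]='a': k: 1→0; π[6]=1 (border 'a')
j=7 s[j]='b': π[7]=2 (border 'ab')
j=8 s[j]='b': π[8]=3 (border 'abb')
j=9 s[j]='b': k: 3→0; π[9]=0 (border '')
j=10 s[j]='b': π[10]=0 (border '')
j=11 s[j]='a': π[11]=1 (border 'a')
j=12 s[j]='b': π[12]=2 (border 'ab')
j=13 s[j]='b': π[13]=3 (border 'abb')
j=14 s[j]='b': k: 3→0; π[14]=0 (border '')
j=15 s[j]='a': π[15]=1 (border 'a')
j=16 s[j]='b': π[16]=2 (border 'ab')
j=17 s[j]='a': k: 2→0; π[17]=1 (border 'a')
j=18 s[j]='a': k: 1→0; π[18]=1 (border 'a')
j=19 s[j]='a': k: 1→0; π[19]=1 (border 'a')
j=20 s[j]='b': π[20]=2 (border 'ab')
j=21 s[j]='a': k: 2→0; π[21]=1 (border 'a')
j=22 s[j]='a': k: 1→0; π[22]=1 (border 'a')

[0, 0, 0, 1, 2, 1, 1, 2, 3, 0, 0, 1, 2, 3, 0, 1, 2, 1, 1, 1, 2, 1, 1]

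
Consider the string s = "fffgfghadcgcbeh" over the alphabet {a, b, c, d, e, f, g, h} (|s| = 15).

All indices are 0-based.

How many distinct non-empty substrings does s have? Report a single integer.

111

rank | idx | suffix
   0 |   7 | adcgcbeh
   1 |  12 | beh
   2 |  11 | cbeh
   3 |   9 | cgcbeh
   4 |   8 | dcgcbeh
   5 |  13 | eh
   6 |   0 | fffgfghadcgcbeh
   7 |   1 | ffgfghadcgcbeh
   8 |   2 | fgfghadcgcbeh
   9 |   4 | fghadcgcbeh
  10 |  10 | gcbeh
  11 |   3 | gfghadcgcbeh
  12 |   5 | ghadcgcbeh
  13 |  14 | h
  14 |   6 | hadcgcbeh

SA = [7, 12, 11, 9, 8, 13, 0, 1, 2, 4, 10, 3, 5, 14, 6]
i: (SA[i-1],SA[i]) lcp shared
  1: (7,12) 0 ''
  2: (12,11) 0 ''
  3: (11,9) 1 'c'
  4: (9,8) 0 ''
  5: (8,13) 0 ''
  6: (13,0) 0 ''
  7: (0,1) 2 'ff'
  8: (1,2) 1 'f'
  9: (2,4) 2 'fg'
  10: (4,10) 0 ''
  11: (10,3) 1 'g'
  12: (3,5) 1 'g'
  13: (5,14) 0 ''
  14: (14,6) 1 'h'

n(n+1)/2 = 15·16/2 = 120
Σ LCP = 0 + 0 + 0 + 1 + 0 + 0 + 0 + 2 + 1 + 2 + 0 + 1 + 1 + 0 + 1 = 9
distinct = 120 − 9 = 111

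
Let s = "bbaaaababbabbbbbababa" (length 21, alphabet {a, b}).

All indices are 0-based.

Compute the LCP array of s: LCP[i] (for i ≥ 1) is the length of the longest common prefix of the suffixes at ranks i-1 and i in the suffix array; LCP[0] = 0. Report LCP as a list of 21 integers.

sorted suffixes:
  #0 SA[0]=20  'a'
  #1 SA[1]=2  'aaaababbabbbbbababa'
  #2 SA[2]=3  'aaababbabbbbbababa'
  #3 SA[3]=4  'aababbabbbbbababa'
  #4 SA[4]=18  'aba'
  #5 SA[5]=16  'ababa'
  #6 SA[6]=5  'ababbabbbbbababa'
  #7 SA[7]=7  'abbabbbbbababa'
  #8 SA[8]=10  'abbbbbababa'
  #9 SA[9]=19  'ba'
  #10 SA[10]=1  'baaaababbabbbbbababa'
  #11 SA[11]=17  'baba'
  #12 SA[12]=15  'bababa'
  #13 SA[13]=6  'babbabbbbbababa'
  #14 SA[14]=9  'babbbbbababa'
  #15 SA[15]=0  'bbaaaababbabbbbbababa'
  #16 SA[16]=14  'bbababa'
  #17 SA[17]=8  'bbabbbbbababa'
  #18 SA[18]=13  'bbbababa'
  #19 SA[19]=12  'bbbbababa'
  #20 SA[20]=11  'bbbbbababa'

SA = [20, 2, 3, 4, 18, 16, 5, 7, 10, 19, 1, 17, 15, 6, 9, 0, 14, 8, 13, 12, 11]
rank  pair      lcp
   1  s[20:],s[2:]  1  'a'
   2  s[2:],s[3:]  3  'aaa'
   3  s[3:],s[4:]  2  'aa'
   4  s[4:],s[18:]  1  'a'
   5  s[18:],s[16:]  3  'aba'
   6  s[16:],s[5:]  4  'abab'
   7  s[5:],s[7:]  2  'ab'
   8  s[7:],s[10:]  3  'abb'
   9  s[10:],s[19:]  0  ''
  10  s[19:],s[1:]  2  'ba'
  11  s[1:],s[17:]  2  'ba'
  12  s[17:],s[15:]  4  'baba'
  13  s[15:],s[6:]  3  'bab'
  14  s[6:],s[9:]  4  'babb'
  15  s[9:],s[0:]  1  'b'
  16  s[0:],s[14:]  3  'bba'
  17  s[14:],s[8:]  4  'bbab'
  18  s[8:],s[13:]  2  'bb'
  19  s[13:],s[12:]  3  'bbb'
  20  s[12:],s[11:]  4  'bbbb'

[0, 1, 3, 2, 1, 3, 4, 2, 3, 0, 2, 2, 4, 3, 4, 1, 3, 4, 2, 3, 4]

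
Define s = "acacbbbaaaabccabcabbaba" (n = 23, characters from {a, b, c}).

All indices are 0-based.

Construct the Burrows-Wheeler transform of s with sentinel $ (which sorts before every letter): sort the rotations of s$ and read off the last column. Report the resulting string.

rank  rotation                  last
    0  $acacbbbaaaabccabcabbaba  a
    1  a$acacbbbaaaabccabcabbab  b
    2  aaaabccabcabbaba$acacbbb  b
    3  aaabccabcabbaba$acacbbba  a
    4  aabccabcabbaba$acacbbbaa  a
    5  aba$acacbbbaaaabccabcabb  b
    6  abbaba$acacbbbaaaabccabc  c
    7  abcabbaba$acacbbbaaaabcc  c
    8  abccabcabbaba$acacbbbaaa  a
    9  acacbbbaaaabccabcabbaba$  $
   10  acbbbaaaabccabcabbaba$ac  c
   11  ba$acacbbbaaaabccabcabba  a
   12  baaaabccabcabbaba$acacbb  b
   13  baba$acacbbbaaaabccabcab  b
   14  bbaaaabccabcabbaba$acacb  b
   15  bbaba$acacbbbaaaabccabca  a
   16  bbbaaaabccabcabbaba$acac  c
   17  bcabbaba$acacbbbaaaabcca  a
   18  bccabcabbaba$acacbbbaaaa  a
   19  cabbaba$acacbbbaaaabccab  b
   20  cabcabbaba$acacbbbaaaabc  c
   21  cacbbbaaaabccabcabbaba$a  a
   22  cbbbaaaabccabcabbaba$aca  a
   23  ccabcabbaba$acacbbbaaaab  b

abbaabcca$cabbbacaabcaab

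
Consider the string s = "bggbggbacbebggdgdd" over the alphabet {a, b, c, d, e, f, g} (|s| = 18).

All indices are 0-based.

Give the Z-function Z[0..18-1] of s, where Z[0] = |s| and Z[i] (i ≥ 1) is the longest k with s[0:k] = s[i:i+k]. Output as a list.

Z[0]=18
i=1: outside box; Z[1]=0
i=2: outside box; Z[2]=0
i=3: outside box; Z[3]=4 scan→box=[3,7)
i=4: min(r-i=3, Z[1]=0)=0; Z[4]=0
i=5: min(r-i=2, Z[2]=0)=0; Z[5]=0
i=6: min(r-i=1, Z[3]=4)=1; Z[6]=1
i=7: outside box; Z[7]=0
i=8: outside box; Z[8]=0
i=9: outside box; Z[9]=1 scan→box=[9,10)
i=10: outside box; Z[10]=0
i=11: outside box; Z[11]=3 scan→box=[11,14)
i=12: min(r-i=2, Z[1]=0)=0; Z[12]=0
i=13: min(r-i=1, Z[2]=0)=0; Z[13]=0
i=14: outside box; Z[14]=0
i=15: outside box; Z[15]=0
i=16: outside box; Z[16]=0
i=17: outside box; Z[17]=0

[18, 0, 0, 4, 0, 0, 1, 0, 0, 1, 0, 3, 0, 0, 0, 0, 0, 0]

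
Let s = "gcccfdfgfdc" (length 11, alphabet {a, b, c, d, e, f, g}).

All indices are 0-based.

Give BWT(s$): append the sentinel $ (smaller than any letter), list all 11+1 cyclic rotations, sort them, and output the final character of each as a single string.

rank  rotation      last
    0  $gcccfdfgfdc  c
    1  c$gcccfdfgfd  d
    2  cccfdfgfdc$g  g
    3  ccfdfgfdc$gc  c
    4  cfdfgfdc$gcc  c
    5  dc$gcccfdfgf  f
    6  dfgfdc$gcccf  f
    7  fdc$gcccfdfg  g
    8  fdfgfdc$gccc  c
    9  fgfdc$gcccfd  d
   10  gcccfdfgfdc$  $
   11  gfdc$gcccfdf  f

cdgccffgcd$f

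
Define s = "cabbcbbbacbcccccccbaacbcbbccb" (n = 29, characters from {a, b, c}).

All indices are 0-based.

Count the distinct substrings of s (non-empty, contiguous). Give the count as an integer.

rank→(start, suffix):
  0 → (19, 'aacbcbbccb')
  1 → (1, 'abbcbbbacbcccccccbaacbcbbccb')
  2 → (20, 'acbcbbccb')
  3 → (8, 'acbcccccccbaacbcbbccb')
  4 → (28, 'b')
  5 → (18, 'baacbcbbccb')
  6 → (7, 'bacbcccccccbaacbcbbccb')
  7 → (6, 'bbacbcccccccbaacbcbbccb')
  8 → (5, 'bbbacbcccccccbaacbcbbccb')
  9 → (2, 'bbcbbbacbcccccccbaacbcbbccb')
  10 → (24, 'bbccb')
  11 → (3, 'bcbbbacbcccccccbaacbcbbccb')
  12 → (22, 'bcbbccb')
  13 → (25, 'bccb')
  14 → (10, 'bcccccccbaacbcbbccb')
  15 → (0, 'cabbcbbbacbcccccccbaacbcbbccb')
  16 → (27, 'cb')
  17 → (17, 'cbaacbcbbccb')
  18 → (4, 'cbbbacbcccccccbaacbcbbccb')
  19 → (23, 'cbbccb')
  20 → (21, 'cbcbbccb')
  21 → (9, 'cbcccccccbaacbcbbccb')
  22 → (26, 'ccb')
  23 → (16, 'ccbaacbcbbccb')
  24 → (15, 'cccbaacbcbbccb')
  25 → (14, 'ccccbaacbcbbccb')
  26 → (13, 'cccccbaacbcbbccb')
  27 → (12, 'ccccccbaacbcbbccb')
  28 → (11, 'cccccccbaacbcbbccb')

SA = [19, 1, 20, 8, 28, 18, 7, 6, 5, 2, 24, 3, 22, 25, 10, 0, 27, 17, 4, 23, 21, 9, 26, 16, 15, 14, 13, 12, 11]
rank  pair      lcp
   1  s[19:],s[1:]  1  'a'
   2  s[1:],s[20:]  1  'a'
   3  s[20:],s[8:]  4  'acbc'
   4  s[8:],s[28:]  0  ''
   5  s[28:],s[18:]  1  'b'
   6  s[18:],s[7:]  2  'ba'
   7  s[7:],s[6:]  1  'b'
   8  s[6:],s[5:]  2  'bb'
   9  s[5:],s[2:]  2  'bb'
  10  s[2:],s[24:]  3  'bbc'
  11  s[24:],s[3:]  1  'b'
  12  s[3:],s[22:]  4  'bcbb'
  13  s[22:],s[25:]  2  'bc'
  14  s[25:],s[10:]  3  'bcc'
  15  s[10:],s[0:]  0  ''
  16  s[0:],s[27:]  1  'c'
  17  s[27:],s[17:]  2  'cb'
  18  s[17:],s[4:]  2  'cb'
  19  s[4:],s[23:]  3  'cbb'
  20  s[23:],s[21:]  2  'cb'
  21  s[21:],s[9:]  3  'cbc'
  22  s[9:],s[26:]  1  'c'
  23  s[26:],s[16:]  3  'ccb'
  24  s[16:],s[15:]  2  'cc'
  25  s[15:],s[14:]  3  'ccc'
  26  s[14:],s[13:]  4  'cccc'
  27  s[13:],s[12:]  5  'ccccc'
  28  s[12:],s[11:]  6  'cccccc'

n(n+1)/2 = 29·30/2 = 435
Σ LCP = 0 + 1 + 1 + 4 + 0 + 1 + 2 + 1 + 2 + 2 + 3 + 1 + 4 + 2 + 3 + 0 + 1 + 2 + 2 + 3 + 2 + 3 + 1 + 3 + 2 + 3 + 4 + 5 + 6 = 64
distinct = 435 − 64 = 371

371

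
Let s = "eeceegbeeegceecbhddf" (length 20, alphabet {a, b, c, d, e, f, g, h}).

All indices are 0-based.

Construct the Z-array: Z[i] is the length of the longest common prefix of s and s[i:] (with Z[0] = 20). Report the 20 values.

[20, 1, 0, 2, 1, 0, 0, 2, 2, 1, 0, 0, 3, 1, 0, 0, 0, 0, 0, 0]

Z[0]=20
i=1: fresh scan; Z[1]=1 scan→box=[1,2)
i=2: fresh scan; Z[2]=0
i=3: fresh scan; Z[3]=2 scan→box=[3,5)
i=4: min(r-i=1, Z[1]=1)=1; Z[4]=1
i=5: fresh scan; Z[5]=0
i=6: fresh scan; Z[6]=0
i=7: fresh scan; Z[7]=2 scan→box=[7,9)
i=8: min(r-i=1, Z[1]=1)=1; Z[8]=2 scan→box=[8,10)
i=9: min(r-i=1, Z[1]=1)=1; Z[9]=1
i=10: fresh scan; Z[10]=0
i=11: fresh scan; Z[11]=0
i=12: fresh scan; Z[12]=3 scan→box=[12,15)
i=13: min(r-i=2, Z[1]=1)=1; Z[13]=1
i=14: min(r-i=1, Z[2]=0)=0; Z[14]=0
i=15: fresh scan; Z[15]=0
i=16: fresh scan; Z[16]=0
i=17: fresh scan; Z[17]=0
i=18: fresh scan; Z[18]=0
i=19: fresh scan; Z[19]=0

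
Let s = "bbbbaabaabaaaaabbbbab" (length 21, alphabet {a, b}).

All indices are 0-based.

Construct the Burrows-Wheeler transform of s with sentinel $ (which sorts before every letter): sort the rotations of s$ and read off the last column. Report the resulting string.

rank  rotation                last
    0  $bbbbaabaabaaaaabbbbab  b
    1  aaaaabbbbab$bbbbaabaab  b
    2  aaaabbbbab$bbbbaabaaba  a
    3  aaabbbbab$bbbbaabaabaa  a
    4  aabaaaaabbbbab$bbbbaab  b
    5  aabaabaaaaabbbbab$bbbb  b
    6  aabbbbab$bbbbaabaabaaa  a
    7  ab$bbbbaabaabaaaaabbbb  b
    8  abaaaaabbbbab$bbbbaaba  a
    9  abaabaaaaabbbbab$bbbba  a
   10  abbbbab$bbbbaabaabaaaa  a
   11  b$bbbbaabaabaaaaabbbba  a
   12  baaaaabbbbab$bbbbaabaa  a
   13  baabaaaaabbbbab$bbbbaa  a
   14  baabaabaaaaabbbbab$bbb  b
   15  bab$bbbbaabaabaaaaabbb  b
   16  bbaabaabaaaaabbbbab$bb  b
   17  bbab$bbbbaabaabaaaaabb  b
   18  bbbaabaabaaaaabbbbab$b  b
   19  bbbab$bbbbaabaabaaaaab  b
   20  bbbbaabaabaaaaabbbbab$  $
   21  bbbbab$bbbbaabaabaaaaa  a

bbaabbabaaaaaabbbbbb$a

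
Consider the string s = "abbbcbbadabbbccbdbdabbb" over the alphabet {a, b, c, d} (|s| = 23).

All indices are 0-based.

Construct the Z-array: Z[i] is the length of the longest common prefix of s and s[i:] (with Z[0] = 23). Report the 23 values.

Z[0]=23
i=1: outside box; Z[1]=0
i=2: outside box; Z[2]=0
i=3: outside box; Z[3]=0
i=4: outside box; Z[4]=0
i=5: outside box; Z[5]=0
i=6: outside box; Z[6]=0
i=7: outside box; Z[7]=1 scan→box=[7,8)
i=8: outside box; Z[8]=0
i=9: outside box; Z[9]=5 scan→box=[9,14)
i=10: min(r-i=4, Z[1]=0)=0; Z[10]=0
i=11: min(r-i=3, Z[2]=0)=0; Z[11]=0
i=12: min(r-i=2, Z[3]=0)=0; Z[12]=0
i=13: min(r-i=1, Z[4]=0)=0; Z[13]=0
i=14: outside box; Z[14]=0
i=15: outside box; Z[15]=0
i=16: outside box; Z[16]=0
i=17: outside box; Z[17]=0
i=18: outside box; Z[18]=0
i=19: outside box; Z[19]=4 scan→box=[19,23)
i=20: min(r-i=3, Z[1]=0)=0; Z[20]=0
i=21: min(r-i=2, Z[2]=0)=0; Z[21]=0
i=22: min(r-i=1, Z[3]=0)=0; Z[22]=0

[23, 0, 0, 0, 0, 0, 0, 1, 0, 5, 0, 0, 0, 0, 0, 0, 0, 0, 0, 4, 0, 0, 0]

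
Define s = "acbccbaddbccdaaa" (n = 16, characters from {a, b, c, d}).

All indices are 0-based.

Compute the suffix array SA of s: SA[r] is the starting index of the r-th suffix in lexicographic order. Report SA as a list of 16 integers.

rank | idx | suffix
   0 |  15 | a
   1 |  14 | aa
   2 |  13 | aaa
   3 |   0 | acbccbaddbccdaaa
   4 |   6 | addbccdaaa
   5 |   5 | baddbccdaaa
   6 |   2 | bccbaddbccdaaa
   7 |   9 | bccdaaa
   8 |   4 | cbaddbccdaaa
   9 |   1 | cbccbaddbccdaaa
  10 |   3 | ccbaddbccdaaa
  11 |  10 | ccdaaa
  12 |  11 | cdaaa
  13 |  12 | daaa
  14 |   8 | dbccdaaa
  15 |   7 | ddbccdaaa

[15, 14, 13, 0, 6, 5, 2, 9, 4, 1, 3, 10, 11, 12, 8, 7]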